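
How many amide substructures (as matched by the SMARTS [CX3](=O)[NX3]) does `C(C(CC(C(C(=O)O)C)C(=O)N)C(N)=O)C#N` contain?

2

[CX3](=O)[NX3] is the SMARTS for an amide: a carbonyl carbon bonded to a trivalent nitrogen.
The molecule carries 2 separate instances of a primary amide (-C(=O)NH2) meeting every constraint; each maps to a distinct set of atoms, giving 2 matches.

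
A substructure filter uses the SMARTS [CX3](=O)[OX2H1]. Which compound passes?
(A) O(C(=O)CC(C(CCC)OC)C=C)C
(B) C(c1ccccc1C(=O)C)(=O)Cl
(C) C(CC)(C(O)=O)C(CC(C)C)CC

C

[CX3](=O)[OX2H1] describes an sp2 carbon double-bonded to O and single-bonded to an -OH oxygen (a carboxylic acid).
(A) has a methyl-ester group (-C(=O)OCH3) but the singly-bonded O has no H (OX2H0, not OX2H1).
(B) has an acyl chloride (-C(=O)Cl) but the carbonyl is bonded to Cl, not to an -OH oxygen.
(C) contains a carboxylic acid group (-C(=O)OH), which satisfies every atom and bond constraint.
So the answer is (C).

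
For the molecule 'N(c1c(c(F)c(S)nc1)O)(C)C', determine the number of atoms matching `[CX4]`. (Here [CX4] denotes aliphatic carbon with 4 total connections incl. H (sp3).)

2

The query [CX4] means: C with X4: aliphatic carbon with exactly 4 total connections (bonds + H).
Check the 12 heavy atoms by environment: 1× n (aromatic, X2) → no; 5× c (aromatic, X3) → no; 1× S (X2) → no; 1× N (X3) → no; 2× C (X4) → match; 1× F (X1) → no; 1× O (X2) → no.
That gives 2 matching atoms.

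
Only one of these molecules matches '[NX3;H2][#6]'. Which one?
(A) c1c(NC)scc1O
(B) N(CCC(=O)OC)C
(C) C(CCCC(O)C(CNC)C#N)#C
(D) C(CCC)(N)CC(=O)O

[NX3;H2][#6] describes a trivalent nitrogen with two H attached to carbon (a primary amine).
(A) has an N-methylamino group (-NHCH3) but the nitrogen bears two carbons and only one H (H1), not H2.
(B) has an N-methylamino group (-NHCH3) but the nitrogen bears two carbons and only one H (H1), not H2.
(C) has an N-methylamino group (-NHCH3) but the nitrogen bears two carbons and only one H (H1), not H2.
(D) contains a primary amino group (-NH2), which satisfies every atom and bond constraint.
So the answer is (D).

D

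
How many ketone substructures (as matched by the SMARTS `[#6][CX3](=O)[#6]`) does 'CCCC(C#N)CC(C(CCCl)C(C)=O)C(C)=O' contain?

2

[#6][CX3](=O)[#6] is the SMARTS for a ketone: a carbonyl carbon (no H) flanked by two carbons.
The molecule carries 2 separate instances of an acetyl/ketone group (-C(=O)CH3) meeting every constraint; each maps to a distinct set of atoms, giving 2 matches.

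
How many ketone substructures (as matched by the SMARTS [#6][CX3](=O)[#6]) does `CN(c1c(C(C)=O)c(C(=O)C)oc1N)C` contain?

2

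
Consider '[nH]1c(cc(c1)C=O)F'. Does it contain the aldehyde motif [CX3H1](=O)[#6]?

The pattern [CX3H1](=O)[#6] describes an sp2 carbon with one H, double-bonded to O and single-bonded to carbon — an aldehyde.
The molecule carries an aldehyde (-CHO), whose atoms satisfy every constraint of the query, so the pattern matches.

Yes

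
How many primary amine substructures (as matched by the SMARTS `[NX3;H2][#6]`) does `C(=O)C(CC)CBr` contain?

0

[NX3;H2][#6] is the SMARTS for a primary amine: a trivalent nitrogen with two H attached to carbon.
No fragment in the molecule satisfies every constraint, giving 0 matches.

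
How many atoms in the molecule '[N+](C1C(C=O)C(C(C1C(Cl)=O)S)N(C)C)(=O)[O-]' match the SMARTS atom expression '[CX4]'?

7

The query [CX4] means: C with X4: aliphatic carbon with exactly 4 total connections (bonds + H).
Check the 17 heavy atoms by environment: 7× C (X4) → match; 2× C (X3) → no; 3× O (X1) → no; 1× Cl (X1) → no; 1× S (X2) → no; 1× N (X3) → no; 1× N (charge +1, X3) → no; 1× O (charge -1, X1) → no.
That gives 7 matching atoms.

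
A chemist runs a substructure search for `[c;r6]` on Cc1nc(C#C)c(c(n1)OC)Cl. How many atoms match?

4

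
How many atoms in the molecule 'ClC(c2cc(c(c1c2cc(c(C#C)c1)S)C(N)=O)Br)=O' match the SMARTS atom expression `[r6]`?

10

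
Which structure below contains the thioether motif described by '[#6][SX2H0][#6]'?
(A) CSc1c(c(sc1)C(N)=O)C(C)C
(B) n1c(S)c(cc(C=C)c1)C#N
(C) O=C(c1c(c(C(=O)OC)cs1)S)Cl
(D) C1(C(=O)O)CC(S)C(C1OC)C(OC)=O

A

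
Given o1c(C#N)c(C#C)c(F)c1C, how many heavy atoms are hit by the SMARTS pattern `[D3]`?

Check the 11 heavy atoms by environment: 1× o (aromatic, D2) → no; 4× c (aromatic, D3) → match; 2× C (D2) → no; 2× C (D1) → no; 1× F (D1) → no; 1× N (D1) → no.
That gives 4 matching atoms.

4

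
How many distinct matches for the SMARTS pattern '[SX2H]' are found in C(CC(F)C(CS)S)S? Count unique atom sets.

3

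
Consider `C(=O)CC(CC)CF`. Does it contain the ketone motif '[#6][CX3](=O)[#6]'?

No

The pattern [#6][CX3](=O)[#6] describes a carbonyl carbon (no H) flanked by two carbons — a ketone.
The closest candidate here is an aldehyde (-CHO), but the carbonyl carbon has H1, so it is not flanked by two carbons. No other fragment satisfies the full query, so there is no match.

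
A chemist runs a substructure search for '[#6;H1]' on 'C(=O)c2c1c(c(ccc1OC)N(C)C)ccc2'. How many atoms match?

6

The query [#6;H1] means: any carbon bearing exactly one hydrogen.
Check the 17 heavy atoms by environment: 5× c (aromatic, H0) → no; 5× c (aromatic, H1) → match; 1× N (H0) → no; 3× C (H3) → no; 2× O (H0) → no; 1× C (H1) → match.
Summing the matching environments: 5 + 1 = 6 matching atoms.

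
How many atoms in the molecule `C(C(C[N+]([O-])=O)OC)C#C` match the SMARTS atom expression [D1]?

The query [D1] means: atom with exactly one heavy-atom neighbour (degree 1).
Check the 10 heavy atoms by environment: 3× C (D2) → no; 1× C (D3) → no; 1× N (charge +1, D3) → no; 1× O (charge -1, D1) → match; 1× O (D1) → match; 1× O (D2) → no; 2× C (D1) → match.
Summing the matching environments: 1 + 1 + 2 = 4 matching atoms.

4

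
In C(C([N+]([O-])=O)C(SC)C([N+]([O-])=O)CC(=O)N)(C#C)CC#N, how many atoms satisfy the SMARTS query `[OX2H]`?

0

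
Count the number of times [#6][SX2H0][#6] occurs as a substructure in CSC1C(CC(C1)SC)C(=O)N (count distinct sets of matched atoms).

2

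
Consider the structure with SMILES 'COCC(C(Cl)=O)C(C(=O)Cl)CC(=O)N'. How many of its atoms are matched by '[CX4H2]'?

Check the 15 heavy atoms by environment: 2× C (H2, X4) → match; 2× C (H1, X4) → no; 1× O (H0, X2) → no; 1× C (H3, X4) → no; 3× C (H0, X3) → no; 3× O (H0, X1) → no; 2× Cl (H0, X1) → no; 1× N (H2, X3) → no.
That gives 2 matching atoms.

2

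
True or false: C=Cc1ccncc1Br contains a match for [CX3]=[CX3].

True

The pattern [CX3]=[CX3] describes a non-aromatic C=C double bond between two sp2 carbons — an alkene.
The molecule carries a vinyl group (-CH=CH2), whose atoms satisfy every constraint of the query, so the pattern matches.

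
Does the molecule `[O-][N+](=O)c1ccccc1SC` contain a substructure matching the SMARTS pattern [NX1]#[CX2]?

No

The pattern [NX1]#[CX2] describes a nitrogen triple-bonded to a two-connected carbon — a nitrile.
The closest candidate here is a nitro group (-[N+](=O)[O-]), but there is no C#N triple bond. No other fragment satisfies the full query, so there is no match.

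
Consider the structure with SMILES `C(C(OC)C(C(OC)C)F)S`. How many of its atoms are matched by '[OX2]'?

The query [OX2] means: aliphatic oxygen with two total connections — ether, hydroxyl, or ester single-bond O.
Check the 11 heavy atoms by environment: 7× C (X4) → no; 2× O (X2) → match; 1× F (X1) → no; 1× S (X2) → no.
That gives 2 matching atoms.

2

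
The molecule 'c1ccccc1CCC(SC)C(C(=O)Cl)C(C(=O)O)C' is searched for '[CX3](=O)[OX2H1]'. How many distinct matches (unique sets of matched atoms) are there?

1

[CX3](=O)[OX2H1] is the SMARTS for a carboxylic acid: an sp2 carbon double-bonded to O and single-bonded to an -OH oxygen.
Exactly one fragment in the molecule meets all constraints, giving 1 match.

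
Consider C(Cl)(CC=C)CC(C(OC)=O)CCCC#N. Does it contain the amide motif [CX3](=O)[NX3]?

No

The pattern [CX3](=O)[NX3] describes a carbonyl carbon bonded to a trivalent nitrogen — an amide.
The closest candidate here is a nitrile (-C#N), but the nitrile N is NX1 (triple-bonded), not NX3. No other fragment satisfies the full query, so there is no match.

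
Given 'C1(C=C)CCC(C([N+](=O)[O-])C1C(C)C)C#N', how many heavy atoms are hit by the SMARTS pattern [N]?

2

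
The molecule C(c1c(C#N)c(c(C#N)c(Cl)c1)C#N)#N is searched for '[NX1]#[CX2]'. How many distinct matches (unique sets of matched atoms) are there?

[NX1]#[CX2] is the SMARTS for a nitrile: a nitrogen triple-bonded to a two-connected carbon.
The molecule carries 4 separate instances of a nitrile (-C#N) meeting every constraint; each maps to a distinct set of atoms, giving 4 matches.

4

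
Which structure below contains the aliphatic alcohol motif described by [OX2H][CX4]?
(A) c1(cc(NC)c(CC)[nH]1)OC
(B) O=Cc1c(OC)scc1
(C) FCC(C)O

C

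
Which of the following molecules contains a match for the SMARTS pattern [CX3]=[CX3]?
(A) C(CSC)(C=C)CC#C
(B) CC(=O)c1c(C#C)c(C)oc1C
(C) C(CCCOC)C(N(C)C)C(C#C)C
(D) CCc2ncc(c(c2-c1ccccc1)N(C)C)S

A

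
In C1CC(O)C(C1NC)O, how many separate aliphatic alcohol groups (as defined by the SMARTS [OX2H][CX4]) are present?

[OX2H][CX4] is the SMARTS for an aliphatic alcohol: a hydroxyl oxygen bound to an sp3 (X4) carbon.
The molecule carries 2 separate instances of a hydroxyl group (-OH) meeting every constraint; each maps to a distinct set of atoms, giving 2 matches.

2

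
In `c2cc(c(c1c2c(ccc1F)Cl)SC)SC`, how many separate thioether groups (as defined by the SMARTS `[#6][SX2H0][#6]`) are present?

2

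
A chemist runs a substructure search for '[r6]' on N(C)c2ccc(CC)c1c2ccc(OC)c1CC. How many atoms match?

10

The query [r6] means: r6 matches atoms in a six-membered ring.
Check the 18 heavy atoms by environment: 10× c (aromatic, in 6-ring) → match; 6× C (acyclic) → no; 1× O (acyclic) → no; 1× N (acyclic) → no.
That gives 10 matching atoms.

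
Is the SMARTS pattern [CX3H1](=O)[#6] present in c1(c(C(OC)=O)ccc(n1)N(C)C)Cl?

No

The pattern [CX3H1](=O)[#6] describes an sp2 carbon with one H, double-bonded to O and single-bonded to carbon — an aldehyde.
The closest candidate here is a methyl-ester group (-C(=O)OCH3), but the carbonyl carbon has H0, not H1. No other fragment satisfies the full query, so there is no match.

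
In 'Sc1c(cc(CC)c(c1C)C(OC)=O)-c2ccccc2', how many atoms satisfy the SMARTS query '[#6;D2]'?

7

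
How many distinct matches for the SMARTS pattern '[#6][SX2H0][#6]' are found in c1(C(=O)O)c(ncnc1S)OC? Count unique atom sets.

0

[#6][SX2H0][#6] is the SMARTS for a thioether: an aliphatic sulfur bridging two carbons with no H on the sulfur.
The molecule has a methoxy ether (-OCH3), but the bridging atom is O, not S; nothing else fits, so there are 0 matches.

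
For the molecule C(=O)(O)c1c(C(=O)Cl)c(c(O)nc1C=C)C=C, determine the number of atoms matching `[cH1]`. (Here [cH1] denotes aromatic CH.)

The query [cH1] means: aromatic carbon bearing exactly one hydrogen.
Check the 17 heavy atoms by environment: 1× n (aromatic, H0) → no; 5× c (aromatic, H0) → no; 2× C (H0) → no; 2× O (H0) → no; 1× Cl (H0) → no; 2× O (H1) → no; 2× C (H1) → no; 2× C (H2) → no.
No environment satisfies the query, so 0 matching atoms.

0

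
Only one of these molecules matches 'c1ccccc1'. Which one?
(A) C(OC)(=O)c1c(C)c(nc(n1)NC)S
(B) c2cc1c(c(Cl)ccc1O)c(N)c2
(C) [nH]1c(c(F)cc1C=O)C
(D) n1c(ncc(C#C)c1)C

B

c1ccccc1 describes six aromatic carbons in a ring (a benzene ring).
(A) has a methyl group (-CH3) but no six-membered all-carbon aromatic ring is present.
(B) contains the required atom environment, so the pattern matches.
(C) has a methyl group (-CH3) but no six-membered all-carbon aromatic ring is present.
(D) has a methyl group (-CH3) but no six-membered all-carbon aromatic ring is present.
So the answer is (B).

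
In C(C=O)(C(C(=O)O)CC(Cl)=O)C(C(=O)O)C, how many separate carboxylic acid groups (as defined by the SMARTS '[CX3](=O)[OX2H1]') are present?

[CX3](=O)[OX2H1] is the SMARTS for a carboxylic acid: an sp2 carbon double-bonded to O and single-bonded to an -OH oxygen.
The molecule carries 2 separate instances of a carboxylic acid group (-C(=O)OH) meeting every constraint; each maps to a distinct set of atoms, giving 2 matches.

2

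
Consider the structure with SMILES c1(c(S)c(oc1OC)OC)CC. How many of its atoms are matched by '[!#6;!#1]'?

4

The query [!#6;!#1] means: not carbon and not hydrogen — any heteroatom.
Check the 12 heavy atoms by environment: 1× o (aromatic) → match; 4× c (aromatic) → no; 2× O → match; 4× C → no; 1× S → match.
Summing the matching environments: 1 + 2 + 1 = 4 matching atoms.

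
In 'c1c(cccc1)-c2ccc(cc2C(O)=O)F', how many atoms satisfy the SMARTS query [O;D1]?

2

Check the 16 heavy atoms by environment: 8× c (aromatic, D2) → no; 4× c (aromatic, D3) → no; 1× F (D1) → no; 1× C (D3) → no; 2× O (D1) → match.
That gives 2 matching atoms.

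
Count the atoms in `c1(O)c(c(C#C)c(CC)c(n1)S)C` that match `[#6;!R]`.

Check the 13 heavy atoms by environment: 1× n (aromatic, in 6-ring) → no; 5× c (aromatic, in 6-ring) → no; 5× C (acyclic) → match; 1× O (acyclic) → no; 1× S (acyclic) → no.
That gives 5 matching atoms.

5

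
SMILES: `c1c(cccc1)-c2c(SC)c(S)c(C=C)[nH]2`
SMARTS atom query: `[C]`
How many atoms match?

3

The query [C] means: uppercase C matches aliphatic (non-aromatic) carbon only.
Check the 16 heavy atoms by environment: 1× n (aromatic) → no; 10× c (aromatic) → no; 3× C → match; 2× S → no.
That gives 3 matching atoms.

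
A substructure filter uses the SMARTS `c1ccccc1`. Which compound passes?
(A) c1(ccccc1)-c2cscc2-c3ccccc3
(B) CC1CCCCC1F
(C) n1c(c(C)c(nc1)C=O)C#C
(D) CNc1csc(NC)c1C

c1ccccc1 describes six aromatic carbons in a ring (a benzene ring).
(A) contains a phenyl ring, which satisfies every atom and bond constraint.
(B) has a methyl group (-CH3) but no six-membered all-carbon aromatic ring is present.
(C) has a methyl group (-CH3) but no six-membered all-carbon aromatic ring is present.
(D) has a methyl group (-CH3) but no six-membered all-carbon aromatic ring is present.
So the answer is (A).

A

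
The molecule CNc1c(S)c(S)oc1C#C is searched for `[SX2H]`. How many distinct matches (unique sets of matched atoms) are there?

2

[SX2H] is the SMARTS for a thiol: an aliphatic sulfur with two connections, one being H.
The molecule carries 2 separate instances of a thiol (-SH) meeting every constraint; each maps to a distinct set of atoms, giving 2 matches.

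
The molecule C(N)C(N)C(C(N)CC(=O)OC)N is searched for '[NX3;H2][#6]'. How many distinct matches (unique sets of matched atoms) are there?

4

[NX3;H2][#6] is the SMARTS for a primary amine: a trivalent nitrogen with two H attached to carbon.
The molecule carries 4 separate instances of a primary amino group (-NH2) meeting every constraint; each maps to a distinct set of atoms, giving 4 matches.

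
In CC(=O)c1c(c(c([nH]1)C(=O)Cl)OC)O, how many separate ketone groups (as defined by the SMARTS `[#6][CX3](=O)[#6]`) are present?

1

[#6][CX3](=O)[#6] is the SMARTS for a ketone: a carbonyl carbon (no H) flanked by two carbons.
Exactly one fragment in the molecule meets all constraints, giving 1 match.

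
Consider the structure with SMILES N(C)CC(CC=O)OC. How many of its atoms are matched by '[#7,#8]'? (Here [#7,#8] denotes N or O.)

3

The query [#7,#8] means: nitrogen or oxygen (comma = OR).
Check the 9 heavy atoms by environment: 6× C → no; 2× O → match; 1× N → match.
Summing the matching environments: 2 + 1 = 3 matching atoms.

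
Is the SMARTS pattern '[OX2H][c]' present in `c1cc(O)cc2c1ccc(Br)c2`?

The pattern [OX2H][c] describes a hydroxyl oxygen attached to an aromatic carbon — a phenol.
The molecule carries a hydroxyl group (-OH), whose atoms satisfy every constraint of the query, so the pattern matches.

Yes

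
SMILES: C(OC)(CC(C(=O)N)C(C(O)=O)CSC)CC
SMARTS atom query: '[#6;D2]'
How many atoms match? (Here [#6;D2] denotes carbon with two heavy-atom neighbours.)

3

Check the 17 heavy atoms by environment: 3× C (D2) → match; 5× C (D3) → no; 1× S (D2) → no; 3× C (D1) → no; 1× O (D2) → no; 3× O (D1) → no; 1× N (D1) → no.
That gives 3 matching atoms.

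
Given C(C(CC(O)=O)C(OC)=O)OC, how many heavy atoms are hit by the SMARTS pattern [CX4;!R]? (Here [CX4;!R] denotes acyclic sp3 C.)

5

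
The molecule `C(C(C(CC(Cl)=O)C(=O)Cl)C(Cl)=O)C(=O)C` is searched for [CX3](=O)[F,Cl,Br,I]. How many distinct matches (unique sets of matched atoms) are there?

3

[CX3](=O)[F,Cl,Br,I] is the SMARTS for an acyl halide: a carbonyl carbon bonded to a halogen.
The molecule carries 3 separate instances of an acyl chloride (-C(=O)Cl) meeting every constraint; each maps to a distinct set of atoms, giving 3 matches.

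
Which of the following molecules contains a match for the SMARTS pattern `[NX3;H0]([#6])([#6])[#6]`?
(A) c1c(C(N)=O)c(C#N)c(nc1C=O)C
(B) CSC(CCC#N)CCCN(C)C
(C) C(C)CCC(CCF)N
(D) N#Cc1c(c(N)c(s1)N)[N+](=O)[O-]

B

[NX3;H0]([#6])([#6])[#6] describes a trivalent nitrogen with no H, bonded to three carbons (a tertiary amine).
(A) has a primary amide (-C(=O)NH2) but the amide nitrogen has H2 and only one carbon neighbour.
(B) contains a dimethylamino group (-N(CH3)2), which satisfies every atom and bond constraint.
(C) has a primary amino group (-NH2) but the nitrogen has H2, not H0 with three carbons.
(D) has a primary amino group (-NH2) but the nitrogen has H2, not H0 with three carbons.
So the answer is (B).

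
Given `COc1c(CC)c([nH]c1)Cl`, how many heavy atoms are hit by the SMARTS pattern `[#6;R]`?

4

The query [#6;R] means: carbon that is part of a ring.
Check the 10 heavy atoms by environment: 1× n (aromatic, in 5-ring) → no; 4× c (aromatic, in 5-ring) → match; 1× O (acyclic) → no; 3× C (acyclic) → no; 1× Cl (acyclic) → no.
That gives 4 matching atoms.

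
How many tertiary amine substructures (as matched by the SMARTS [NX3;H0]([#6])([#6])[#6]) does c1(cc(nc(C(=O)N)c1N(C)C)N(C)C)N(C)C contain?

[NX3;H0]([#6])([#6])[#6] is the SMARTS for a tertiary amine: a trivalent nitrogen with no H, bonded to three carbons.
The molecule carries 3 separate instances of a dimethylamino group (-N(CH3)2) meeting every constraint; each maps to a distinct set of atoms, giving 3 matches.

3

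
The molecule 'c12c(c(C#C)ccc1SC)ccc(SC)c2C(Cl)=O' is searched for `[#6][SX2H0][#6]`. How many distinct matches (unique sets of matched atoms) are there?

[#6][SX2H0][#6] is the SMARTS for a thioether: an aliphatic sulfur bridging two carbons with no H on the sulfur.
The molecule carries 2 separate instances of a methylthio ether (-SCH3) meeting every constraint; each maps to a distinct set of atoms, giving 2 matches.

2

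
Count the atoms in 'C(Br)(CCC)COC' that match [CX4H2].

3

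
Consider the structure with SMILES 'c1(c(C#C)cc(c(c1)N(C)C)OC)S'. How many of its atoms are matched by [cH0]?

4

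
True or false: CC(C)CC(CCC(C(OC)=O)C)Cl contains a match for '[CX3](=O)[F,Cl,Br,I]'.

False

The pattern [CX3](=O)[F,Cl,Br,I] describes a carbonyl carbon bonded to a halogen — an acyl halide.
The closest candidate here is a chloro substituent, but the Cl is not on a carbonyl carbon. No other fragment satisfies the full query, so there is no match.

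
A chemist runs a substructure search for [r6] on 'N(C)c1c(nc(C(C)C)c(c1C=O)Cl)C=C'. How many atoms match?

The query [r6] means: r6 matches atoms in a six-membered ring.
Check the 16 heavy atoms by environment: 1× n (aromatic, in 6-ring) → match; 5× c (aromatic, in 6-ring) → match; 7× C (acyclic) → no; 1× O (acyclic) → no; 1× Cl (acyclic) → no; 1× N (acyclic) → no.
Summing the matching environments: 1 + 5 = 6 matching atoms.

6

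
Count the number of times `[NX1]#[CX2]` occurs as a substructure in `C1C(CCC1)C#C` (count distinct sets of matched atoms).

0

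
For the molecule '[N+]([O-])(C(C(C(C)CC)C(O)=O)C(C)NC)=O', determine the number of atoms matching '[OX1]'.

The query [OX1] means: aliphatic oxygen with one total connection — typically a carbonyl =O or an oxide.
Check the 16 heavy atoms by environment: 9× C (X4) → no; 1× N (X3) → no; 1× N (charge +1, X3) → no; 1× O (charge -1, X1) → match; 2× O (X1) → match; 1× C (X3) → no; 1× O (X2) → no.
Summing the matching environments: 1 + 2 = 3 matching atoms.

3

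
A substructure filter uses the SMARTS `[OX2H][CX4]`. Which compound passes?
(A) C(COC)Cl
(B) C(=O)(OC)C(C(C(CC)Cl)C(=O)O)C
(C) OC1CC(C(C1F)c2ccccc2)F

[OX2H][CX4] describes a hydroxyl oxygen bound to an sp3 (X4) carbon (an aliphatic alcohol).
(A) has a methoxy ether (-OCH3) but the oxygen has H0 (ether), not H1.
(B) has a carboxylic acid group (-C(=O)OH) but the -OH is on a CX3 carbonyl carbon, not a CX4 carbon.
(C) contains a hydroxyl group (-OH), which satisfies every atom and bond constraint.
So the answer is (C).

C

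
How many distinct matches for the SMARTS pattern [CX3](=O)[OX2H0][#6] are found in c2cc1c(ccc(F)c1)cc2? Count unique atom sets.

0

[CX3](=O)[OX2H0][#6] is the SMARTS for an ester: a carbonyl carbon bonded to an oxygen that is itself bonded to carbon (no H on that O).
No fragment in the molecule satisfies every constraint, giving 0 matches.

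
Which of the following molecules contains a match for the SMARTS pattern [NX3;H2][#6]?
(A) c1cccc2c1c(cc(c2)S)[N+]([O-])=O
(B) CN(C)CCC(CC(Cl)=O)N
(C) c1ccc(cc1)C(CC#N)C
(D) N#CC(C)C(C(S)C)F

[NX3;H2][#6] describes a trivalent nitrogen with two H attached to carbon (a primary amine).
(A) has a nitro group (-[N+](=O)[O-]) but the nitrogen is [N+] with no H, not NX3H2.
(B) contains a primary amino group (-NH2), which satisfies every atom and bond constraint.
(C) has a nitrile (-C#N) but the nitrogen is NX1 (triple-bonded), not NX3 with two H.
(D) has a nitrile (-C#N) but the nitrogen is NX1 (triple-bonded), not NX3 with two H.
So the answer is (B).

B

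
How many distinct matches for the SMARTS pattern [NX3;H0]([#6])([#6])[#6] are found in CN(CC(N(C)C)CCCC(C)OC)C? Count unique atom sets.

2

[NX3;H0]([#6])([#6])[#6] is the SMARTS for a tertiary amine: a trivalent nitrogen with no H, bonded to three carbons.
The molecule carries 2 separate instances of a dimethylamino group (-N(CH3)2) meeting every constraint; each maps to a distinct set of atoms, giving 2 matches.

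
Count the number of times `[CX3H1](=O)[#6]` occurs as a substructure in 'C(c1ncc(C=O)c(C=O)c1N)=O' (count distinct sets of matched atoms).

[CX3H1](=O)[#6] is the SMARTS for an aldehyde: an sp2 carbon with one H, double-bonded to O and single-bonded to carbon.
The molecule carries 3 separate instances of an aldehyde (-CHO) meeting every constraint; each maps to a distinct set of atoms, giving 3 matches.

3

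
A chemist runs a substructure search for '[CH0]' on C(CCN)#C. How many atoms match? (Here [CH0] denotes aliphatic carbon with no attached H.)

Check the 5 heavy atoms by environment: 2× C (H2) → no; 1× N (H2) → no; 1× C (H0) → match; 1× C (H1) → no.
That gives 1 matching atom.

1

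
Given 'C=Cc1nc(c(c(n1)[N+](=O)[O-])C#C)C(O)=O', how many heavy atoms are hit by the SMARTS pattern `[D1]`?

Check the 16 heavy atoms by environment: 2× n (aromatic, D2) → no; 4× c (aromatic, D3) → no; 1× C (D3) → no; 3× O (D1) → match; 2× C (D2) → no; 2× C (D1) → match; 1× N (charge +1, D3) → no; 1× O (charge -1, D1) → match.
Summing the matching environments: 3 + 2 + 1 = 6 matching atoms.

6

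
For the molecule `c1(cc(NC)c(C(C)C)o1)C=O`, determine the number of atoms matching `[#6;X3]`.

5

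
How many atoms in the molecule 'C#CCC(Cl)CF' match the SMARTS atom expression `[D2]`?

3

The query [D2] means: atom with exactly two heavy-atom neighbours.
Check the 7 heavy atoms by environment: 3× C (D2) → match; 1× C (D3) → no; 1× Cl (D1) → no; 1× C (D1) → no; 1× F (D1) → no.
That gives 3 matching atoms.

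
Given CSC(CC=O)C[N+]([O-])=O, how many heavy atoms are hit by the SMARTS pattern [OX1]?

3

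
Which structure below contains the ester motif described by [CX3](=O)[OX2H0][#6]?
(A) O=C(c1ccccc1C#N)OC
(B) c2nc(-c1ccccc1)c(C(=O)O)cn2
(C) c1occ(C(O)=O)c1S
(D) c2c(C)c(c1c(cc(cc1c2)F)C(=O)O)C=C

A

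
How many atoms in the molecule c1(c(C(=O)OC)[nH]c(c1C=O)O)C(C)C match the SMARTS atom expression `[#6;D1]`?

Check the 15 heavy atoms by environment: 1× n (aromatic, D2) → no; 4× c (aromatic, D3) → no; 3× O (D1) → no; 1× C (D2) → no; 2× C (D3) → no; 1× O (D2) → no; 3× C (D1) → match.
That gives 3 matching atoms.

3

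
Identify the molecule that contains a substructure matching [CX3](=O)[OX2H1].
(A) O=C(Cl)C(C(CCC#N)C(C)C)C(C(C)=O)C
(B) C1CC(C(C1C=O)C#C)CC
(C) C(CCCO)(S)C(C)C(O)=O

C

[CX3](=O)[OX2H1] describes an sp2 carbon double-bonded to O and single-bonded to an -OH oxygen (a carboxylic acid).
(A) has an acyl chloride (-C(=O)Cl) but the carbonyl is bonded to Cl, not to an -OH oxygen.
(B) has an aldehyde (-CHO) but there is no singly-bonded oxygen on the carbonyl carbon.
(C) contains a carboxylic acid group (-C(=O)OH), which satisfies every atom and bond constraint.
So the answer is (C).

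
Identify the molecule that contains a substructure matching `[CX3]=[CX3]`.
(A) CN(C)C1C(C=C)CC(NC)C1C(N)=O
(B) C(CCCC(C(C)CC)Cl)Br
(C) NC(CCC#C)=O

A

[CX3]=[CX3] describes a non-aromatic C=C double bond between two sp2 carbons (an alkene).
(A) contains a vinyl group (-CH=CH2), which satisfies every atom and bond constraint.
(B) has an ethyl group (-CH2CH3) but its C-C bond is a single bond between CX4 carbons, not CX3=CX3.
(C) has an ethynyl group (-C#CH) but the C-C bond is a triple bond, not a double bond.
So the answer is (A).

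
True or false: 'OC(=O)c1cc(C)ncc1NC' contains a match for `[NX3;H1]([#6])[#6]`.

The pattern [NX3;H1]([#6])[#6] describes a trivalent nitrogen with one H, bonded to two carbons — a secondary amine.
The molecule carries an N-methylamino group (-NHCH3), whose atoms satisfy every constraint of the query, so the pattern matches.

True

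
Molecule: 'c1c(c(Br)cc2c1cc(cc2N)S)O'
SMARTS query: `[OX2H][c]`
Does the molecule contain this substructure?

Yes

The pattern [OX2H][c] describes a hydroxyl oxygen attached to an aromatic carbon — a phenol.
The molecule carries a hydroxyl group (-OH), whose atoms satisfy every constraint of the query, so the pattern matches.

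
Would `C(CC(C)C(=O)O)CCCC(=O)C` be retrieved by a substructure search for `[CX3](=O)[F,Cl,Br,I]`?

The pattern [CX3](=O)[F,Cl,Br,I] describes a carbonyl carbon bonded to a halogen — an acyl halide.
The closest candidate here is a carboxylic acid group (-C(=O)OH), but the carbonyl is bonded to -OH, not to a halogen. No other fragment satisfies the full query, so there is no match.

No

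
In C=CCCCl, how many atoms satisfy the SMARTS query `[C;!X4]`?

Check the 5 heavy atoms by environment: 2× C (X4) → no; 1× Cl (X1) → no; 2× C (X3) → match.
That gives 2 matching atoms.

2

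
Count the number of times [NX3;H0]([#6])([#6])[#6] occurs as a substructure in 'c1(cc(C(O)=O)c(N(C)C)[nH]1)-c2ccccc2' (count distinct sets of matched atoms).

[NX3;H0]([#6])([#6])[#6] is the SMARTS for a tertiary amine: a trivalent nitrogen with no H, bonded to three carbons.
Exactly one fragment in the molecule meets all constraints, giving 1 match.

1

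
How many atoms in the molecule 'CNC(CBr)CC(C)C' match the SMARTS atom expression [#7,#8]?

1

Check the 9 heavy atoms by environment: 7× C → no; 1× Br → no; 1× N → match.
That gives 1 matching atom.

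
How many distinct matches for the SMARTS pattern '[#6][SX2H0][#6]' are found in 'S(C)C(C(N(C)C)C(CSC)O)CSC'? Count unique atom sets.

3

[#6][SX2H0][#6] is the SMARTS for a thioether: an aliphatic sulfur bridging two carbons with no H on the sulfur.
The molecule carries 3 separate instances of a methylthio ether (-SCH3) meeting every constraint; each maps to a distinct set of atoms, giving 3 matches.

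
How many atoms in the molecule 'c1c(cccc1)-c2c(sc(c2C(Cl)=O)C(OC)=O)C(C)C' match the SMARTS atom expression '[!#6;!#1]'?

Check the 21 heavy atoms by environment: 1× s (aromatic) → match; 10× c (aromatic) → no; 6× C → no; 3× O → match; 1× Cl → match.
Summing the matching environments: 1 + 3 + 1 = 5 matching atoms.

5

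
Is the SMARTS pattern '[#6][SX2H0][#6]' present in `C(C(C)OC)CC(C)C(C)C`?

No

The pattern [#6][SX2H0][#6] describes an aliphatic sulfur bridging two carbons with no H on the sulfur — a thioether.
The closest candidate here is a methoxy ether (-OCH3), but the bridging atom is O, not S. No other fragment satisfies the full query, so there is no match.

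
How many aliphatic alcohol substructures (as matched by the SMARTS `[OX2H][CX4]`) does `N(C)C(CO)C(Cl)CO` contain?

[OX2H][CX4] is the SMARTS for an aliphatic alcohol: a hydroxyl oxygen bound to an sp3 (X4) carbon.
The molecule carries 2 separate instances of a hydroxyl group (-OH) meeting every constraint; each maps to a distinct set of atoms, giving 2 matches.

2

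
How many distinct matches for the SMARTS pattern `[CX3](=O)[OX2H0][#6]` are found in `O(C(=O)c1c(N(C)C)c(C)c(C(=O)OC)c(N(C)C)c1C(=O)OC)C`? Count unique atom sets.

3

[CX3](=O)[OX2H0][#6] is the SMARTS for an ester: a carbonyl carbon bonded to an oxygen that is itself bonded to carbon (no H on that O).
The molecule carries 3 separate instances of a methyl-ester group (-C(=O)OCH3) meeting every constraint; each maps to a distinct set of atoms, giving 3 matches.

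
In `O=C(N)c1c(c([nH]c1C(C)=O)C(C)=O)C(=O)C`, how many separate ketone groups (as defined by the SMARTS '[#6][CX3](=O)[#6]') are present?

[#6][CX3](=O)[#6] is the SMARTS for a ketone: a carbonyl carbon (no H) flanked by two carbons.
The molecule carries 3 separate instances of an acetyl/ketone group (-C(=O)CH3) meeting every constraint; each maps to a distinct set of atoms, giving 3 matches.

3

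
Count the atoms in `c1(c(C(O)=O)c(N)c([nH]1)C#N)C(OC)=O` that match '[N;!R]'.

2

Check the 15 heavy atoms by environment: 1× n (aromatic, in 5-ring) → no; 4× c (aromatic, in 5-ring) → no; 4× C (acyclic) → no; 4× O (acyclic) → no; 2× N (acyclic) → match.
That gives 2 matching atoms.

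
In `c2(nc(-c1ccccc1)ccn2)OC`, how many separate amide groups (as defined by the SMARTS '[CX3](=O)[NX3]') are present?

[CX3](=O)[NX3] is the SMARTS for an amide: a carbonyl carbon bonded to a trivalent nitrogen.
No fragment in the molecule satisfies every constraint, giving 0 matches.

0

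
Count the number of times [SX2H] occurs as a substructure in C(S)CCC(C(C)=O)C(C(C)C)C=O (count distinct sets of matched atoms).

[SX2H] is the SMARTS for a thiol: an aliphatic sulfur with two connections, one being H.
Exactly one fragment in the molecule meets all constraints, giving 1 match.

1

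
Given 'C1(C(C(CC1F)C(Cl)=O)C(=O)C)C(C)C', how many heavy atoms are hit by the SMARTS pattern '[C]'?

11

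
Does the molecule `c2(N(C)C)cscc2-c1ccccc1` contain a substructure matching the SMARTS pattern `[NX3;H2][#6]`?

No

The pattern [NX3;H2][#6] describes a trivalent nitrogen with two H attached to carbon — a primary amine.
The closest candidate here is a dimethylamino group (-N(CH3)2), but the nitrogen has H0, not H2. No other fragment satisfies the full query, so there is no match.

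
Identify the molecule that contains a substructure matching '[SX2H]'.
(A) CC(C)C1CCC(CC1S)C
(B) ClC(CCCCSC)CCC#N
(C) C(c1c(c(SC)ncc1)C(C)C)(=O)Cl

A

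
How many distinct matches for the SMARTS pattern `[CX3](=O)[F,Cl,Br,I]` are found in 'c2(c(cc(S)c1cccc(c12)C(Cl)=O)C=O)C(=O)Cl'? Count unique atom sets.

[CX3](=O)[F,Cl,Br,I] is the SMARTS for an acyl halide: a carbonyl carbon bonded to a halogen.
The molecule carries 2 separate instances of an acyl chloride (-C(=O)Cl) meeting every constraint; each maps to a distinct set of atoms, giving 2 matches.

2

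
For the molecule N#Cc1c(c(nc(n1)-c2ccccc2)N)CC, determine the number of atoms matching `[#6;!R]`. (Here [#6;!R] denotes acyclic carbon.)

3

The query [#6;!R] means: carbon not in any ring.
Check the 17 heavy atoms by environment: 2× n (aromatic, in 6-ring) → no; 10× c (aromatic, in 6-ring) → no; 3× C (acyclic) → match; 2× N (acyclic) → no.
That gives 3 matching atoms.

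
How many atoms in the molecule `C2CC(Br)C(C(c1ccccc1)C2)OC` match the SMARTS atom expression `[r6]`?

Check the 15 heavy atoms by environment: 6× C (in 6-ring) → match; 1× Br (acyclic) → no; 1× O (acyclic) → no; 1× C (acyclic) → no; 6× c (aromatic, in 6-ring) → match.
Summing the matching environments: 6 + 6 = 12 matching atoms.

12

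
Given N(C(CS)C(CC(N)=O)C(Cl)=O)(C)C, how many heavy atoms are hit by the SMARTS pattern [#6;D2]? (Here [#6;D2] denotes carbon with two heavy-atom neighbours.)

The query [#6;D2] means: any carbon bonded to exactly two heavy atoms.
Check the 14 heavy atoms by environment: 2× C (D2) → match; 4× C (D3) → no; 2× O (D1) → no; 1× Cl (D1) → no; 1× N (D1) → no; 1× S (D1) → no; 1× N (D3) → no; 2× C (D1) → no.
That gives 2 matching atoms.

2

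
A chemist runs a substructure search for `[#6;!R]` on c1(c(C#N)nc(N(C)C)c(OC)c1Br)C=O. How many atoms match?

5

The query [#6;!R] means: carbon not in any ring.
Check the 16 heavy atoms by environment: 1× n (aromatic, in 6-ring) → no; 5× c (aromatic, in 6-ring) → no; 5× C (acyclic) → match; 2× O (acyclic) → no; 2× N (acyclic) → no; 1× Br (acyclic) → no.
That gives 5 matching atoms.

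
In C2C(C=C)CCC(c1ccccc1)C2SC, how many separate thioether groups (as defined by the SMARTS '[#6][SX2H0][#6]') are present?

1

[#6][SX2H0][#6] is the SMARTS for a thioether: an aliphatic sulfur bridging two carbons with no H on the sulfur.
Exactly one fragment in the molecule meets all constraints, giving 1 match.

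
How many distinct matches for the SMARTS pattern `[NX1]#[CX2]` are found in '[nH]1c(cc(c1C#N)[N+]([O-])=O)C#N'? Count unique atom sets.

2

[NX1]#[CX2] is the SMARTS for a nitrile: a nitrogen triple-bonded to a two-connected carbon.
The molecule carries 2 separate instances of a nitrile (-C#N) meeting every constraint; each maps to a distinct set of atoms, giving 2 matches.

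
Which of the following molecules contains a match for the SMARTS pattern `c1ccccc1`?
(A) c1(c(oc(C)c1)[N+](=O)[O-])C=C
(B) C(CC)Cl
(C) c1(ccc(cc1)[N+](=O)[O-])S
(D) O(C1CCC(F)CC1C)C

C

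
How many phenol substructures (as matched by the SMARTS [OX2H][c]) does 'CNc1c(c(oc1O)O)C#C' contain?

2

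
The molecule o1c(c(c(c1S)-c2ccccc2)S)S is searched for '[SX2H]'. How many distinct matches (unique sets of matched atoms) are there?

[SX2H] is the SMARTS for a thiol: an aliphatic sulfur with two connections, one being H.
The molecule carries 3 separate instances of a thiol (-SH) meeting every constraint; each maps to a distinct set of atoms, giving 3 matches.

3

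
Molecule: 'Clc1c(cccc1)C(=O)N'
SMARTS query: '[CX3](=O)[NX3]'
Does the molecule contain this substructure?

Yes

The pattern [CX3](=O)[NX3] describes a carbonyl carbon bonded to a trivalent nitrogen — an amide.
The molecule carries a primary amide (-C(=O)NH2), whose atoms satisfy every constraint of the query, so the pattern matches.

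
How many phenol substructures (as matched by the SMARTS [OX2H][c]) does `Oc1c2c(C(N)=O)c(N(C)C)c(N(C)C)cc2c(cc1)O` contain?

2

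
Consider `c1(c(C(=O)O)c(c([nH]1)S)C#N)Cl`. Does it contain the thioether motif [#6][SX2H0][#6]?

No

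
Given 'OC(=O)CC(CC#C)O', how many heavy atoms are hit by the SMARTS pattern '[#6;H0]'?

2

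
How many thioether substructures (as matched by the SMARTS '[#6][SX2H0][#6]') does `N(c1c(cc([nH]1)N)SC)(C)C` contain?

[#6][SX2H0][#6] is the SMARTS for a thioether: an aliphatic sulfur bridging two carbons with no H on the sulfur.
Exactly one fragment in the molecule meets all constraints, giving 1 match.

1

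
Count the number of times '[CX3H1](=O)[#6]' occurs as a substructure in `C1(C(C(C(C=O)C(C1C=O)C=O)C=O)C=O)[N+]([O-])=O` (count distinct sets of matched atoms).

5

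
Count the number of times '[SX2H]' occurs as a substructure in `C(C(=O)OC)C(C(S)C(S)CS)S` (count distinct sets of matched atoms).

[SX2H] is the SMARTS for a thiol: an aliphatic sulfur with two connections, one being H.
The molecule carries 4 separate instances of a thiol (-SH) meeting every constraint; each maps to a distinct set of atoms, giving 4 matches.

4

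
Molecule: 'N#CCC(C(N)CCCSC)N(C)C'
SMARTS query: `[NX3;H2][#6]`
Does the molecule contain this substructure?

Yes

The pattern [NX3;H2][#6] describes a trivalent nitrogen with two H attached to carbon — a primary amine.
The molecule carries a primary amino group (-NH2), whose atoms satisfy every constraint of the query, so the pattern matches.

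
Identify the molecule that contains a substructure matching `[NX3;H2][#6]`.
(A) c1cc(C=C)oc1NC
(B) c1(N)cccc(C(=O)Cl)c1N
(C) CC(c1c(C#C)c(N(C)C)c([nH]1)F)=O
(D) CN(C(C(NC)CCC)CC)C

[NX3;H2][#6] describes a trivalent nitrogen with two H attached to carbon (a primary amine).
(A) has an N-methylamino group (-NHCH3) but the nitrogen bears two carbons and only one H (H1), not H2.
(B) contains a primary amino group (-NH2), which satisfies every atom and bond constraint.
(C) has a dimethylamino group (-N(CH3)2) but the nitrogen has H0, not H2.
(D) has a dimethylamino group (-N(CH3)2) but the nitrogen has H0, not H2.
So the answer is (B).

B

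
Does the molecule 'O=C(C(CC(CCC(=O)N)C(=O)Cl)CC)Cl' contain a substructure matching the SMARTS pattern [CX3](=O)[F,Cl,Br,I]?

Yes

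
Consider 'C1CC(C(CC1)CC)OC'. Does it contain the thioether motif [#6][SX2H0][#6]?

No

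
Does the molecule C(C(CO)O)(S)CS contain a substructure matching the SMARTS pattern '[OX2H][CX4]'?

Yes

The pattern [OX2H][CX4] describes a hydroxyl oxygen bound to an sp3 (X4) carbon — an aliphatic alcohol.
The molecule carries a hydroxyl group (-OH), whose atoms satisfy every constraint of the query, so the pattern matches.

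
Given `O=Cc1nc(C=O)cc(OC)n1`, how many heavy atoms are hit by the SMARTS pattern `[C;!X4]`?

The query [C;!X4] means: aliphatic carbon that does not have four total connections.
Check the 12 heavy atoms by environment: 2× n (aromatic, X2) → no; 4× c (aromatic, X3) → no; 1× O (X2) → no; 1× C (X4) → no; 2× C (X3) → match; 2× O (X1) → no.
That gives 2 matching atoms.

2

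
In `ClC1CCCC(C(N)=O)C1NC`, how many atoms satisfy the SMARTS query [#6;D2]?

The query [#6;D2] means: any carbon bonded to exactly two heavy atoms.
Check the 12 heavy atoms by environment: 3× C (D2) → match; 4× C (D3) → no; 1× N (D2) → no; 1× C (D1) → no; 1× O (D1) → no; 1× N (D1) → no; 1× Cl (D1) → no.
That gives 3 matching atoms.

3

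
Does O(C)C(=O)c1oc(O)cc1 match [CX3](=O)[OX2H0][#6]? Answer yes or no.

Yes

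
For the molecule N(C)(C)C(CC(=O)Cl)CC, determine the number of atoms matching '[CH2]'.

The query [CH2] means: aliphatic carbon with exactly two hydrogens.
Check the 10 heavy atoms by environment: 2× C (H2) → match; 1× C (H1) → no; 1× N (H0) → no; 3× C (H3) → no; 1× C (H0) → no; 1× O (H0) → no; 1× Cl (H0) → no.
That gives 2 matching atoms.

2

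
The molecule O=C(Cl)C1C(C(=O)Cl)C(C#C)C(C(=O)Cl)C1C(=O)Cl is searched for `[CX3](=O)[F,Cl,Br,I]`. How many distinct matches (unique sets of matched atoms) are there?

[CX3](=O)[F,Cl,Br,I] is the SMARTS for an acyl halide: a carbonyl carbon bonded to a halogen.
The molecule carries 4 separate instances of an acyl chloride (-C(=O)Cl) meeting every constraint; each maps to a distinct set of atoms, giving 4 matches.

4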